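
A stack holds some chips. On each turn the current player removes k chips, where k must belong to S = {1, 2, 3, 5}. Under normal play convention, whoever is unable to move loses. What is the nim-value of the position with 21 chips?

1

n :  0  1  2  3  4  5  6  7  8  9 10 11 12 13 14 15 16 17 18 19 20 21
G :  0  1  2  3  0  1  2  3  0  1  2  3  0  1  2  3  0  1  2  3  0  1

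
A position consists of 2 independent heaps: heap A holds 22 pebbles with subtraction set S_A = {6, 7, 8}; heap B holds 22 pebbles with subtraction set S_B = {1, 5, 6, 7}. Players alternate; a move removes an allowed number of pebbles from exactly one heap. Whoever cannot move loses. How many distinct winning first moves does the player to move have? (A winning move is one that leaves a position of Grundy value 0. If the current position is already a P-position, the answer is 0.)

Heap A, S = {6, 7, 8}:
G(0) = 0
G(1) = mex{} = 0
G(2) = mex{} = 0
G(3) = mex{} = 0
G(4) = mex{} = 0
G(5) = mex{} = 0
G(6) = mex{0} = 1
G(7) = mex{0,0} = 1
G(8) = mex{0,0,0} = 1
G(9) = mex{0,0,0} = 1
G(10) = mex{0,0,0} = 1
G(11) = mex{0,0,0} = 1
G(12) = mex{1,0,0} = 2
G(13) = mex{1,1,0} = 2
G(14) = mex{1,1,1} = 0
G(15) = mex{1,1,1} = 0
G(16) = mex{1,1,1} = 0
G(17) = mex{1,1,1} = 0
G(18) = mex{2,1,1} = 0
G(19) = mex{2,2,1} = 0
G(20) = mex{0,2,2} = 1
G(21) = mex{0,0,2} = 1
G(22) = mex{0,0,0} = 1
G_A(22) = 1.
Heap B, S = {1, 5, 6, 7}:
n :  0  1  2  3  4  5  6  7  8  9 10 11 12 13 14 15 16 17 18 19 20 21 22
G :  0  1  0  1  0  1  2  3  2  3  2  3  0  1  0  1  0  1  2  3  2  3  2
G_B(22) = 2.
Combined Grundy value = 1 ⊕ 2 = 3.
A winning move leaves total XOR = 0, i.e. changes one component's Grundy value g to g ⊕ X where X is the current total.
Heap A: need g' = 1⊕3 = 2. Options: 22−6→G=0, 22−7→G=0, 22−8→G=0. Hits: 0.
Heap B: need g' = 2⊕3 = 1. Options: 22−1→G=3, 22−5→G=1, 22−6→G=0, 22−7→G=1. Hits: 2.

2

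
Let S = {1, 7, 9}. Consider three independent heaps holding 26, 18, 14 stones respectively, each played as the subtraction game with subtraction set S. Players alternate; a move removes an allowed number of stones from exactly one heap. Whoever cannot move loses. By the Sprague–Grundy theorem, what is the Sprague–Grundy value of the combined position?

All heaps use S = {1, 7, 9}:
G(0) = 0
G(1) = mex{0} = 1
G(2) = mex{1} = 0
G(3) = mex{0} = 1
G(4) = mex{1} = 0
G(5) = mex{0} = 1
G(6) = mex{1} = 0
G(7) = mex{0,0} = 1
G(8) = mex{1,1} = 0
G(9) = mex{0,0,0} = 1
G(10) = mex{1,1,1} = 0
G(11) = mex{0,0,0} = 1
G(12) = mex{1,1,1} = 0
G(13) = mex{0,0,0} = 1
G(14) = mex{1,1,1} = 0
G(15) = mex{0,0,0} = 1
G(16) = mex{1,1,1} = 0
G(17) = mex{0,0,0} = 1
G(18) = mex{1,1,1} = 0
G(19) = mex{0,0,0} = 1
G(20) = mex{1,1,1} = 0
G(21) = mex{0,0,0} = 1
G(22) = mex{1,1,1} = 0
G(23) = mex{0,0,0} = 1
G(24) = mex{1,1,1} = 0
G(25) = mex{0,0,0} = 1
G(26) = mex{1,1,1} = 0
Heap A: G(26) = 0.
Heap B: G(18) = 0.
Heap C: G(14) = 0.
Combined Grundy value = 0 ⊕ 0 ⊕ 0 = 0.

0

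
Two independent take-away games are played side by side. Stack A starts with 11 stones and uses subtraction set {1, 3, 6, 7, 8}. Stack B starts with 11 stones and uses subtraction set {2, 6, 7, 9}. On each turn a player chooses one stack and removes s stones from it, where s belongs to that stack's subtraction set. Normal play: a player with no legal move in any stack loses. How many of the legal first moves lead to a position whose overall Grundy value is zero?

0

Stack A, S = {1, 3, 6, 7, 8}:
G(0) = 0
G(1) = mex{0} = 1
G(2) = mex{1} = 0
G(3) = mex{0,0} = 1
G(4) = mex{1,1} = 0
G(5) = mex{0,0} = 1
G(6) = mex{1,1,0} = 2
G(7) = mex{2,0,1,0} = 3
G(8) = mex{3,1,0,1,0} = 2
G(9) = mex{2,2,1,0,1} = 3
G(10) = mex{3,3,0,1,0} = 2
G(11) = mex{2,2,1,0,1} = 3
G_A(11) = 3.
Stack B, S = {2, 6, 7, 9}:
G(0) = 0
G(1) = mex{} = 0
G(2) = mex{0} = 1
G(3) = mex{0} = 1
G(4) = mex{1} = 0
G(5) = mex{1} = 0
G(6) = mex{0,0} = 1
G(7) = mex{0,0,0} = 1
G(8) = mex{1,1,0} = 2
G(9) = mex{1,1,1,0} = 2
G(10) = mex{2,0,1,0} = 3
G(11) = mex{2,0,0,1} = 3
G_B(11) = 3.
Combined Grundy value = 3 ⊕ 3 = 0.
A winning move leaves total XOR = 0, i.e. changes one component's Grundy value g to g ⊕ X where X is the current total.
Stack A: target g' = 3⊕0 = 3, but every legal move changes the Grundy value (mex property), so 0 moves.
Stack B: target g' = 3⊕0 = 3, but every legal move changes the Grundy value (mex property), so 0 moves.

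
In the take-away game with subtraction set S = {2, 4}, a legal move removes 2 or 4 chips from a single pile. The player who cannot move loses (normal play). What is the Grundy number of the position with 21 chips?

1

n :  0  1  2  3  4  5  6  7  8  9 10 11 12 13 14 15 16 17 18 19 20 21
G :  0  0  1  1  2  2  0  0  1  1  2  2  0  0  1  1  2  2  0  0  1  1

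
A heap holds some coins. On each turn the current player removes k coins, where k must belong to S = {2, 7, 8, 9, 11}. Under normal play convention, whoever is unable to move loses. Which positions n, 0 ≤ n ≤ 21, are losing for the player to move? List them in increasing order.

0, 1, 4, 5, 17, 18, 21

n :  0  1  2  3  4  5  6  7  8  9 10 11 12 13 14 15 16 17 18 19 20 21
G :  0  0  1  1  0  0  1  1  2  2  3  3  2  2  3  3  4  0  0  1  1  0
P-positions are exactly the n with G(n) = 0.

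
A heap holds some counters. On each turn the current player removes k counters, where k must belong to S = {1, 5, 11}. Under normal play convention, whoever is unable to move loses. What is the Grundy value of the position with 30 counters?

n :  0  1  2  3  4  5  6  7  8  9 10 11 12 13 14 15 16 17 18 19 20 21 22 23 24 25 26 27 28 29 30
G :  0  1  0  1  0  1  0  1  0  1  0  1  0  1  0  1  0  1  0  1  0  1  0  1  0  1  0  1  0  1  0

0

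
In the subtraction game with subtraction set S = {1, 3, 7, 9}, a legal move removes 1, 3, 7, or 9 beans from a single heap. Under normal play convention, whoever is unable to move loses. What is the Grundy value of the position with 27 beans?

1

G(0) = 0
G(1) = mex{0} = 1
G(2) = mex{1} = 0
G(3) = mex{0,0} = 1
G(4) = mex{1,1} = 0
G(5) = mex{0,0} = 1
G(6) = mex{1,1} = 0
G(7) = mex{0,0,0} = 1
G(8) = mex{1,1,1} = 0
G(9) = mex{0,0,0,0} = 1
G(10) = mex{1,1,1,1} = 0
G(11) = mex{0,0,0,0} = 1
G(12) = mex{1,1,1,1} = 0
G(13) = mex{0,0,0,0} = 1
G(14) = mex{1,1,1,1} = 0
G(15) = mex{0,0,0,0} = 1
G(16) = mex{1,1,1,1} = 0
G(17) = mex{0,0,0,0} = 1
G(18) = mex{1,1,1,1} = 0
G(19) = mex{0,0,0,0} = 1
G(20) = mex{1,1,1,1} = 0
G(21) = mex{0,0,0,0} = 1
G(22) = mex{1,1,1,1} = 0
G(23) = mex{0,0,0,0} = 1
G(24) = mex{1,1,1,1} = 0
G(25) = mex{0,0,0,0} = 1
G(26) = mex{1,1,1,1} = 0
G(27) = mex{0,0,0,0} = 1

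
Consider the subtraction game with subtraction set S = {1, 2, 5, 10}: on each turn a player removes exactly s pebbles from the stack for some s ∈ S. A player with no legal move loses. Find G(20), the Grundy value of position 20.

2

G(0) = 0
G(1) = mex{0} = 1
G(2) = mex{1,0} = 2
G(3) = mex{2,1} = 0
G(4) = mex{0,2} = 1
G(5) = mex{1,0,0} = 2
G(6) = mex{2,1,1} = 0
G(7) = mex{0,2,2} = 1
G(8) = mex{1,0,0} = 2
G(9) = mex{2,1,1} = 0
G(10) = mex{0,2,2,0} = 1
G(11) = mex{1,0,0,1} = 2
G(12) = mex{2,1,1,2} = 0
G(13) = mex{0,2,2,0} = 1
G(14) = mex{1,0,0,1} = 2
G(15) = mex{2,1,1,2} = 0
G(16) = mex{0,2,2,0} = 1
G(17) = mex{1,0,0,1} = 2
G(18) = mex{2,1,1,2} = 0
G(19) = mex{0,2,2,0} = 1
G(20) = mex{1,0,0,1} = 2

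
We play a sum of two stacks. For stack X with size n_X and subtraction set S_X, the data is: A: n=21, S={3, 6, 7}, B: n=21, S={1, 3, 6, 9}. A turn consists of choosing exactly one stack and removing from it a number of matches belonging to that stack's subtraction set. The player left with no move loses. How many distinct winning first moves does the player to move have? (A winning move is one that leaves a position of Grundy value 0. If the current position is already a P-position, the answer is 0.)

Stack A, S = {3, 6, 7}:
G(0) = 0
G(1) = mex{} = 0
G(2) = mex{} = 0
G(3) = mex{0} = 1
G(4) = mex{0} = 1
G(5) = mex{0} = 1
G(6) = mex{1,0} = 2
G(7) = mex{1,0,0} = 2
G(8) = mex{1,0,0} = 2
G(9) = mex{2,1,0} = 3
G(10) = mex{2,1,1} = 0
G(11) = mex{2,1,1} = 0
G(12) = mex{3,2,1} = 0
G(13) = mex{0,2,2} = 1
G(14) = mex{0,2,2} = 1
G(15) = mex{0,3,2} = 1
G(16) = mex{1,0,3} = 2
G(17) = mex{1,0,0} = 2
G(18) = mex{1,0,0} = 2
G(19) = mex{2,1,0} = 3
G(20) = mex{2,1,1} = 0
G(21) = mex{2,1,1} = 0
G_A(21) = 0.
Stack B, S = {1, 3, 6, 9}:
G(0) = 0
G(1) = mex{0} = 1
G(2) = mex{1} = 0
G(3) = mex{0,0} = 1
G(4) = mex{1,1} = 0
G(5) = mex{0,0} = 1
G(6) = mex{1,1,0} = 2
G(7) = mex{2,0,1} = 3
G(8) = mex{3,1,0} = 2
G(9) = mex{2,2,1,0} = 3
G(10) = mex{3,3,0,1} = 2
G(11) = mex{2,2,1,0} = 3
G(12) = mex{3,3,2,1} = 0
G(13) = mex{0,2,3,0} = 1
G(14) = mex{1,3,2,1} = 0
G(15) = mex{0,0,3,2} = 1
G(16) = mex{1,1,2,3} = 0
G(17) = mex{0,0,3,2} = 1
G(18) = mex{1,1,0,3} = 2
G(19) = mex{2,0,1,2} = 3
G(20) = mex{3,1,0,3} = 2
G(21) = mex{2,2,1,0} = 3
G_B(21) = 3.
Combined Grundy value = 0 ⊕ 3 = 3.
A winning move leaves total XOR = 0, i.e. changes one component's Grundy value g to g ⊕ X where X is the current total.
Stack A: need g' = 0⊕3 = 3. Options: 21−3→G=2, 21−6→G=1, 21−7→G=1. Hits: 0.
Stack B: need g' = 3⊕3 = 0. Options: 21−1→G=2, 21−3→G=2, 21−6→G=1, 21−9→G=0. Hits: 1.

1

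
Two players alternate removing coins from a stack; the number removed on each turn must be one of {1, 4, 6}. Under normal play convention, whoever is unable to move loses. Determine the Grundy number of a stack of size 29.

2

n :  0  1  2  3  4  5  6  7  8  9 10 11 12 13 14 15 16 17 18 19 20 21 22 23 24 25 26 27 28 29
G :  0  1  0  1  2  0  1  0  1  2  0  1  0  1  2  0  1  0  1  2  0  1  0  1  2  0  1  0  1  2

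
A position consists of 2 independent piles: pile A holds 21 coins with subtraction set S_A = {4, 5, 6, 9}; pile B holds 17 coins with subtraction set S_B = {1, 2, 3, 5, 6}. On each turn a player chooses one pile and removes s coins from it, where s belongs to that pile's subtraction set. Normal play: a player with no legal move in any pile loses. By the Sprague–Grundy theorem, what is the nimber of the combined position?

Pile A, S = {4, 5, 6, 9}:
G(0) = 0
G(1) = mex{} = 0
G(2) = mex{} = 0
G(3) = mex{} = 0
G(4) = mex{0} = 1
G(5) = mex{0,0} = 1
G(6) = mex{0,0,0} = 1
G(7) = mex{0,0,0} = 1
G(8) = mex{1,0,0} = 2
G(9) = mex{1,1,0,0} = 2
G(10) = mex{1,1,1,0} = 2
G(11) = mex{1,1,1,0} = 2
G(12) = mex{2,1,1,0} = 3
G(13) = mex{2,2,1,1} = 0
G(14) = mex{2,2,2,1} = 0
G(15) = mex{2,2,2,1} = 0
G(16) = mex{3,2,2,1} = 0
G(17) = mex{0,3,2,2} = 1
G(18) = mex{0,0,3,2} = 1
G(19) = mex{0,0,0,2} = 1
G(20) = mex{0,0,0,2} = 1
G(21) = mex{1,0,0,3} = 2
G_A(21) = 2.
Pile B, S = {1, 2, 3, 5, 6}:
G(0) = 0
G(1) = mex{0} = 1
G(2) = mex{1,0} = 2
G(3) = mex{2,1,0} = 3
G(4) = mex{3,2,1} = 0
G(5) = mex{0,3,2,0} = 1
G(6) = mex{1,0,3,1,0} = 2
G(7) = mex{2,1,0,2,1} = 3
G(8) = mex{3,2,1,3,2} = 0
G(9) = mex{0,3,2,0,3} = 1
G(10) = mex{1,0,3,1,0} = 2
G(11) = mex{2,1,0,2,1} = 3
G(12) = mex{3,2,1,3,2} = 0
G(13) = mex{0,3,2,0,3} = 1
G(14) = mex{1,0,3,1,0} = 2
G(15) = mex{2,1,0,2,1} = 3
G(16) = mex{3,2,1,3,2} = 0
G(17) = mex{0,3,2,0,3} = 1
G_B(17) = 1.
Combined Grundy value = 2 ⊕ 1 = 3.

3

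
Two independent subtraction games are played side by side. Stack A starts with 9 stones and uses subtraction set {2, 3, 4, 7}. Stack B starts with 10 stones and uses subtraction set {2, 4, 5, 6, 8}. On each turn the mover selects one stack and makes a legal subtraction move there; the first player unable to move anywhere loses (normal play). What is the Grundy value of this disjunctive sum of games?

Stack A, S = {2, 3, 4, 7}:
G(0) = 0
G(1) = mex{} = 0
G(2) = mex{0} = 1
G(3) = mex{0,0} = 1
G(4) = mex{1,0,0} = 2
G(5) = mex{1,1,0} = 2
G(6) = mex{2,1,1} = 0
G(7) = mex{2,2,1,0} = 3
G(8) = mex{0,2,2,0} = 1
G(9) = mex{3,0,2,1} = 4
G_A(9) = 4.
Stack B, S = {2, 4, 5, 6, 8}:
G(0) = 0
G(1) = mex{} = 0
G(2) = mex{0} = 1
G(3) = mex{0} = 1
G(4) = mex{1,0} = 2
G(5) = mex{1,0,0} = 2
G(6) = mex{2,1,0,0} = 3
G(7) = mex{2,1,1,0} = 3
G(8) = mex{3,2,1,1,0} = 4
G(9) = mex{3,2,2,1,0} = 4
G(10) = mex{4,3,2,2,1} = 0
G_B(10) = 0.
Combined Grundy value = 4 ⊕ 0 = 4.

4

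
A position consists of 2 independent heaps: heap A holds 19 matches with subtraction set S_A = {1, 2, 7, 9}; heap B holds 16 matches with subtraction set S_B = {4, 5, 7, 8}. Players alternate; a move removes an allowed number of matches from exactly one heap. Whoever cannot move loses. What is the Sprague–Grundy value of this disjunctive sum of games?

Heap A, S = {1, 2, 7, 9}:
G(0) = 0
G(1) = mex{0} = 1
G(2) = mex{1,0} = 2
G(3) = mex{2,1} = 0
G(4) = mex{0,2} = 1
G(5) = mex{1,0} = 2
G(6) = mex{2,1} = 0
G(7) = mex{0,2,0} = 1
G(8) = mex{1,0,1} = 2
G(9) = mex{2,1,2,0} = 3
G(10) = mex{3,2,0,1} = 4
G(11) = mex{4,3,1,2} = 0
G(12) = mex{0,4,2,0} = 1
G(13) = mex{1,0,0,1} = 2
G(14) = mex{2,1,1,2} = 0
G(15) = mex{0,2,2,0} = 1
G(16) = mex{1,0,3,1} = 2
G(17) = mex{2,1,4,2} = 0
G(18) = mex{0,2,0,3} = 1
G(19) = mex{1,0,1,4} = 2
G_A(19) = 2.
Heap B, S = {4, 5, 7, 8}:
n :  0  1  2  3  4  5  6  7  8  9 10 11 12 13 14 15 16
G :  0  0  0  0  1  1  1  1  2  2  2  2  0  0  0  0  1
G_B(16) = 1.
Combined Grundy value = 2 ⊕ 1 = 3.

3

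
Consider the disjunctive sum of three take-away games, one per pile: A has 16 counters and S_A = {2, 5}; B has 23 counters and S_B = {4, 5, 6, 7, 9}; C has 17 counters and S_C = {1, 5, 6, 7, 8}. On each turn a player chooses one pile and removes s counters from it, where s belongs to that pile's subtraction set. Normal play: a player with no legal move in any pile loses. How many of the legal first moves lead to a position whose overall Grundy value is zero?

Pile A, S = {2, 5}:
G(0) = 0
G(1) = mex{} = 0
G(2) = mex{0} = 1
G(3) = mex{0} = 1
G(4) = mex{1} = 0
G(5) = mex{1,0} = 2
G(6) = mex{0,0} = 1
G(7) = mex{2,1} = 0
G(8) = mex{1,1} = 0
G(9) = mex{0,0} = 1
G(10) = mex{0,2} = 1
G(11) = mex{1,1} = 0
G(12) = mex{1,0} = 2
G(13) = mex{0,0} = 1
G(14) = mex{2,1} = 0
G(15) = mex{1,1} = 0
G(16) = mex{0,0} = 1
G_A(16) = 1.
Pile B, S = {4, 5, 6, 7, 9}:
n :  0  1  2  3  4  5  6  7  8  9 10 11 12 13 14 15 16 17 18 19 20 21 22 23
G :  0  0  0  0  1  1  1  1  2  2  2  2  3  0  0  0  0  1  1  1  1  2  2  2
G_B(23) = 2.
Pile C, S = {1, 5, 6, 7, 8}:
G(0) = 0
G(1) = mex{0} = 1
G(2) = mex{1} = 0
G(3) = mex{0} = 1
G(4) = mex{1} = 0
G(5) = mex{0,0} = 1
G(6) = mex{1,1,0} = 2
G(7) = mex{2,0,1,0} = 3
G(8) = mex{3,1,0,1,0} = 2
G(9) = mex{2,0,1,0,1} = 3
G(10) = mex{3,1,0,1,0} = 2
G(11) = mex{2,2,1,0,1} = 3
G(12) = mex{3,3,2,1,0} = 4
G(13) = mex{4,2,3,2,1} = 0
G(14) = mex{0,3,2,3,2} = 1
G(15) = mex{1,2,3,2,3} = 0
G(16) = mex{0,3,2,3,2} = 1
G(17) = mex{1,4,3,2,3} = 0
G_C(17) = 0.
Combined Grundy value = 1 ⊕ 2 ⊕ 0 = 3.
A winning move leaves total XOR = 0, i.e. changes one component's Grundy value g to g ⊕ X where X is the current total.
Pile A: need g' = 1⊕3 = 2. Options: 16−2→G=0, 16−5→G=0. Hits: 0.
Pile B: need g' = 2⊕3 = 1. Options: 23−4→G=1, 23−5→G=1, 23−6→G=1, 23−7→G=0, 23−9→G=0. Hits: 3.
Pile C: need g' = 0⊕3 = 3. Options: 17−1→G=1, 17−5→G=4, 17−6→G=3, 17−7→G=2, 17−8→G=3. Hits: 2.

5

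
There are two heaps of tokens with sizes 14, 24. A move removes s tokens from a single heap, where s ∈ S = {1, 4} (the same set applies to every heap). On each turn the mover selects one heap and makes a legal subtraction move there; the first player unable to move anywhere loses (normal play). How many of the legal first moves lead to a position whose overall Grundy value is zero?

All heaps use S = {1, 4}:
G(0) = 0
G(1) = mex{0} = 1
G(2) = mex{1} = 0
G(3) = mex{0} = 1
G(4) = mex{1,0} = 2
G(5) = mex{2,1} = 0
G(6) = mex{0,0} = 1
G(7) = mex{1,1} = 0
G(8) = mex{0,2} = 1
G(9) = mex{1,0} = 2
G(10) = mex{2,1} = 0
G(11) = mex{0,0} = 1
G(12) = mex{1,1} = 0
G(13) = mex{0,2} = 1
G(14) = mex{1,0} = 2
G(15) = mex{2,1} = 0
G(16) = mex{0,0} = 1
G(17) = mex{1,1} = 0
G(18) = mex{0,2} = 1
G(19) = mex{1,0} = 2
G(20) = mex{2,1} = 0
G(21) = mex{0,0} = 1
G(22) = mex{1,1} = 0
G(23) = mex{0,2} = 1
G(24) = mex{1,0} = 2
Heap A: G(14) = 2.
Heap B: G(24) = 2.
Combined Grundy value = 2 ⊕ 2 = 0.
A winning move leaves total XOR = 0, i.e. changes one component's Grundy value g to g ⊕ X where X is the current total.
Heap A: target g' = 2⊕0 = 2, but every legal move changes the Grundy value (mex property), so 0 moves.
Heap B: target g' = 2⊕0 = 2, but every legal move changes the Grundy value (mex property), so 0 moves.

0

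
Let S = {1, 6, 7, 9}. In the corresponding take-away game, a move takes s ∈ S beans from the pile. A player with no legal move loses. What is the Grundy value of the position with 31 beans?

n :  0  1  2  3  4  5  6  7  8  9 10 11 12 13 14 15 16 17 18 19 20 21 22 23 24 25 26 27 28 29 30 31
G :  0  1  0  1  0  1  2  3  2  3  2  3  0  1  0  1  0  1  2  3  2  3  2  3  0  1  0  1  0  1  2  3

3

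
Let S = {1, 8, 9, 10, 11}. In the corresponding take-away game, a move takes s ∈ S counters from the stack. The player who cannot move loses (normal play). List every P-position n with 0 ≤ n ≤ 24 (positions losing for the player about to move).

0, 2, 4, 6, 18, 20, 22, 24

G(0) = 0
G(1) = mex{0} = 1
G(2) = mex{1} = 0
G(3) = mex{0} = 1
G(4) = mex{1} = 0
G(5) = mex{0} = 1
G(6) = mex{1} = 0
G(7) = mex{0} = 1
G(8) = mex{1,0} = 2
G(9) = mex{2,1,0} = 3
G(10) = mex{3,0,1,0} = 2
G(11) = mex{2,1,0,1,0} = 3
G(12) = mex{3,0,1,0,1} = 2
G(13) = mex{2,1,0,1,0} = 3
G(14) = mex{3,0,1,0,1} = 2
G(15) = mex{2,1,0,1,0} = 3
G(16) = mex{3,2,1,0,1} = 4
G(17) = mex{4,3,2,1,0} = 5
G(18) = mex{5,2,3,2,1} = 0
G(19) = mex{0,3,2,3,2} = 1
G(20) = mex{1,2,3,2,3} = 0
G(21) = mex{0,3,2,3,2} = 1
G(22) = mex{1,2,3,2,3} = 0
G(23) = mex{0,3,2,3,2} = 1
G(24) = mex{1,4,3,2,3} = 0
P-positions are exactly the n with G(n) = 0.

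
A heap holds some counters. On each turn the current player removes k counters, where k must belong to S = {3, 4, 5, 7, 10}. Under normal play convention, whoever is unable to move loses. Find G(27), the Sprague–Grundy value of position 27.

0

G(0) = 0
G(1) = mex{} = 0
G(2) = mex{} = 0
G(3) = mex{0} = 1
G(4) = mex{0,0} = 1
G(5) = mex{0,0,0} = 1
G(6) = mex{1,0,0} = 2
G(7) = mex{1,1,0,0} = 2
G(8) = mex{1,1,1,0} = 2
G(9) = mex{2,1,1,0} = 3
G(10) = mex{2,2,1,1,0} = 3
G(11) = mex{2,2,2,1,0} = 3
G(12) = mex{3,2,2,1,0} = 4
G(13) = mex{3,3,2,2,1} = 0
G(14) = mex{3,3,3,2,1} = 0
G(15) = mex{4,3,3,2,1} = 0
G(16) = mex{0,4,3,3,2} = 1
G(17) = mex{0,0,4,3,2} = 1
G(18) = mex{0,0,0,3,2} = 1
G(19) = mex{1,0,0,4,3} = 2
G(20) = mex{1,1,0,0,3} = 2
G(21) = mex{1,1,1,0,3} = 2
G(22) = mex{2,1,1,0,4} = 3
G(23) = mex{2,2,1,1,0} = 3
G(24) = mex{2,2,2,1,0} = 3
G(25) = mex{3,2,2,1,0} = 4
G(26) = mex{3,3,2,2,1} = 0
G(27) = mex{3,3,3,2,1} = 0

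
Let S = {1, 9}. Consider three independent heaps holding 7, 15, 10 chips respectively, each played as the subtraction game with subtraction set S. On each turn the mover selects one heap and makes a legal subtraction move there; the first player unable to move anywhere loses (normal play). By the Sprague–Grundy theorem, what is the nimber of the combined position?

0

All heaps use S = {1, 9}:
n :  0  1  2  3  4  5  6  7  8  9 10 11 12 13 14 15
G :  0  1  0  1  0  1  0  1  0  1  0  1  0  1  0  1
Heap A: G(7) = 1.
Heap B: G(15) = 1.
Heap C: G(10) = 0.
Combined Grundy value = 1 ⊕ 1 ⊕ 0 = 0.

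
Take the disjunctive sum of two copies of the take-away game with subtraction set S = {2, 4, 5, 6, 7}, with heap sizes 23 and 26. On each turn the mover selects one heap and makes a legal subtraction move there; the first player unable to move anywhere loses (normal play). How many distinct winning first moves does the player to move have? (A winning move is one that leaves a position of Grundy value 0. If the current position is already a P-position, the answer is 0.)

All heaps use S = {2, 4, 5, 6, 7}:
G(0) = 0
G(1) = mex{} = 0
G(2) = mex{0} = 1
G(3) = mex{0} = 1
G(4) = mex{1,0} = 2
G(5) = mex{1,0,0} = 2
G(6) = mex{2,1,0,0} = 3
G(7) = mex{2,1,1,0,0} = 3
G(8) = mex{3,2,1,1,0} = 4
G(9) = mex{3,2,2,1,1} = 0
G(10) = mex{4,3,2,2,1} = 0
G(11) = mex{0,3,3,2,2} = 1
G(12) = mex{0,4,3,3,2} = 1
G(13) = mex{1,0,4,3,3} = 2
G(14) = mex{1,0,0,4,3} = 2
G(15) = mex{2,1,0,0,4} = 3
G(16) = mex{2,1,1,0,0} = 3
G(17) = mex{3,2,1,1,0} = 4
G(18) = mex{3,2,2,1,1} = 0
G(19) = mex{4,3,2,2,1} = 0
G(20) = mex{0,3,3,2,2} = 1
G(21) = mex{0,4,3,3,2} = 1
G(22) = mex{1,0,4,3,3} = 2
G(23) = mex{1,0,0,4,3} = 2
G(24) = mex{2,1,0,0,4} = 3
G(25) = mex{2,1,1,0,0} = 3
G(26) = mex{3,2,1,1,0} = 4
Heap A: G(23) = 2.
Heap B: G(26) = 4.
Combined Grundy value = 2 ⊕ 4 = 6.
A winning move leaves total XOR = 0, i.e. changes one component's Grundy value g to g ⊕ X where X is the current total.
Heap A: need g' = 2⊕6 = 4. Options: 23−2→G=1, 23−4→G=0, 23−5→G=0, 23−6→G=4, 23−7→G=3. Hits: 1.
Heap B: need g' = 4⊕6 = 2. Options: 26−2→G=3, 26−4→G=2, 26−5→G=1, 26−6→G=1, 26−7→G=0. Hits: 1.

2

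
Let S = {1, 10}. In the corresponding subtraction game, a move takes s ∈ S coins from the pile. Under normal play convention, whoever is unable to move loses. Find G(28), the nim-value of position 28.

n :  0  1  2  3  4  5  6  7  8  9 10 11 12 13 14 15 16 17 18 19 20 21 22 23 24 25 26 27 28
G :  0  1  0  1  0  1  0  1  0  1  2  0  1  0  1  0  1  0  1  0  1  2  0  1  0  1  0  1  0

0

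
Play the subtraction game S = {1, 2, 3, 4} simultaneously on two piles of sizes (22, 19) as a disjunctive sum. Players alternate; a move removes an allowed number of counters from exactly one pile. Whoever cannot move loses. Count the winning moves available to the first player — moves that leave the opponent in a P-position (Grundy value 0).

2

All piles use S = {1, 2, 3, 4}:
G(0) = 0
G(1) = mex{0} = 1
G(2) = mex{1,0} = 2
G(3) = mex{2,1,0} = 3
G(4) = mex{3,2,1,0} = 4
G(5) = mex{4,3,2,1} = 0
G(6) = mex{0,4,3,2} = 1
G(7) = mex{1,0,4,3} = 2
G(8) = mex{2,1,0,4} = 3
G(9) = mex{3,2,1,0} = 4
G(10) = mex{4,3,2,1} = 0
G(11) = mex{0,4,3,2} = 1
G(12) = mex{1,0,4,3} = 2
G(13) = mex{2,1,0,4} = 3
G(14) = mex{3,2,1,0} = 4
G(15) = mex{4,3,2,1} = 0
G(16) = mex{0,4,3,2} = 1
G(17) = mex{1,0,4,3} = 2
G(18) = mex{2,1,0,4} = 3
G(19) = mex{3,2,1,0} = 4
G(20) = mex{4,3,2,1} = 0
G(21) = mex{0,4,3,2} = 1
G(22) = mex{1,0,4,3} = 2
Pile A: G(22) = 2.
Pile B: G(19) = 4.
Combined Grundy value = 2 ⊕ 4 = 6.
A winning move leaves total XOR = 0, i.e. changes one component's Grundy value g to g ⊕ X where X is the current total.
Pile A: need g' = 2⊕6 = 4. Options: 22−1→G=1, 22−2→G=0, 22−3→G=4, 22−4→G=3. Hits: 1.
Pile B: need g' = 4⊕6 = 2. Options: 19−1→G=3, 19−2→G=2, 19−3→G=1, 19−4→G=0. Hits: 1.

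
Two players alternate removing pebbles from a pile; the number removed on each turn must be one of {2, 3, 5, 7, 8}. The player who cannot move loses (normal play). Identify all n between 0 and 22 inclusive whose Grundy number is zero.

n :  0  1  2  3  4  5  6  7  8  9 10 11 12 13 14 15 16 17 18 19 20 21 22
G :  0  0  1  1  2  2  3  3  4  4  0  0  1  1  2  2  3  3  4  4  0  0  1
P-positions are exactly the n with G(n) = 0.

0, 1, 10, 11, 20, 21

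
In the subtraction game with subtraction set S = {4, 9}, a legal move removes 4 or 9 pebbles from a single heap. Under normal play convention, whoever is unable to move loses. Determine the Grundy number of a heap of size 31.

n :  0  1  2  3  4  5  6  7  8  9 10 11 12 13 14 15 16 17 18 19 20 21 22 23 24 25 26 27 28 29 30 31
G :  0  0  0  0  1  1  1  1  0  2  2  2  1  0  0  0  0  1  1  1  1  0  2  2  2  1  0  0  0  0  1  1

1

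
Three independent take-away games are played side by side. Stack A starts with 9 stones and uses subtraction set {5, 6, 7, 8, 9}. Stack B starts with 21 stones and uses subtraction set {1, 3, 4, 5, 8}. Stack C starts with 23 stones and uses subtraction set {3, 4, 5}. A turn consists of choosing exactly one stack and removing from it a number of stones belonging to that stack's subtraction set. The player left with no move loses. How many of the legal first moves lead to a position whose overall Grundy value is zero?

2

Stack A, S = {5, 6, 7, 8, 9}:
n : 0 1 2 3 4 5 6 7 8 9
G : 0 0 0 0 0 1 1 1 1 1
G_A(9) = 1.
Stack B, S = {1, 3, 4, 5, 8}:
n :  0  1  2  3  4  5  6  7  8  9 10 11 12 13 14 15 16 17 18 19 20 21
G :  0  1  0  1  2  3  2  3  4  0  1  0  1  2  3  2  3  4  0  1  0  1
G_B(21) = 1.
Stack C, S = {3, 4, 5}:
G(0) = 0
G(1) = mex{} = 0
G(2) = mex{} = 0
G(3) = mex{0} = 1
G(4) = mex{0,0} = 1
G(5) = mex{0,0,0} = 1
G(6) = mex{1,0,0} = 2
G(7) = mex{1,1,0} = 2
G(8) = mex{1,1,1} = 0
G(9) = mex{2,1,1} = 0
G(10) = mex{2,2,1} = 0
G(11) = mex{0,2,2} = 1
G(12) = mex{0,0,2} = 1
G(13) = mex{0,0,0} = 1
G(14) = mex{1,0,0} = 2
G(15) = mex{1,1,0} = 2
G(16) = mex{1,1,1} = 0
G(17) = mex{2,1,1} = 0
G(18) = mex{2,2,1} = 0
G(19) = mex{0,2,2} = 1
G(20) = mex{0,0,2} = 1
G(21) = mex{0,0,0} = 1
G(22) = mex{1,0,0} = 2
G(23) = mex{1,1,0} = 2
G_C(23) = 2.
Combined Grundy value = 1 ⊕ 1 ⊕ 2 = 2.
A winning move leaves total XOR = 0, i.e. changes one component's Grundy value g to g ⊕ X where X is the current total.
Stack A: need g' = 1⊕2 = 3. Options: 9−5→G=0, 9−6→G=0, 9−7→G=0, 9−8→G=0, 9−9→G=0. Hits: 0.
Stack B: need g' = 1⊕2 = 3. Options: 21−1→G=0, 21−3→G=0, 21−4→G=4, 21−5→G=3, 21−8→G=2. Hits: 1.
Stack C: need g' = 2⊕2 = 0. Options: 23−3→G=1, 23−4→G=1, 23−5→G=0. Hits: 1.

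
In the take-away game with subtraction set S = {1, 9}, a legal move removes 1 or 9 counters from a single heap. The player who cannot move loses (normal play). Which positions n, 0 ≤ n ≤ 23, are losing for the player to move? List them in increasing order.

n :  0  1  2  3  4  5  6  7  8  9 10 11 12 13 14 15 16 17 18 19 20 21 22 23
G :  0  1  0  1  0  1  0  1  0  1  0  1  0  1  0  1  0  1  0  1  0  1  0  1
P-positions are exactly the n with G(n) = 0.

0, 2, 4, 6, 8, 10, 12, 14, 16, 18, 20, 22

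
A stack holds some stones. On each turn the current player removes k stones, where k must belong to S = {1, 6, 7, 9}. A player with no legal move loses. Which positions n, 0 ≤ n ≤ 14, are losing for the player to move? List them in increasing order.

G(0) = 0
G(1) = mex{0} = 1
G(2) = mex{1} = 0
G(3) = mex{0} = 1
G(4) = mex{1} = 0
G(5) = mex{0} = 1
G(6) = mex{1,0} = 2
G(7) = mex{2,1,0} = 3
G(8) = mex{3,0,1} = 2
G(9) = mex{2,1,0,0} = 3
G(10) = mex{3,0,1,1} = 2
G(11) = mex{2,1,0,0} = 3
G(12) = mex{3,2,1,1} = 0
G(13) = mex{0,3,2,0} = 1
G(14) = mex{1,2,3,1} = 0
P-positions are exactly the n with G(n) = 0.

0, 2, 4, 12, 14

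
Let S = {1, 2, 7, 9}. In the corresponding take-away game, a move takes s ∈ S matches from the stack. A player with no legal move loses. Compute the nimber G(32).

n :  0  1  2  3  4  5  6  7  8  9 10 11 12 13 14 15 16 17 18 19 20 21 22 23 24 25 26 27 28 29 30 31 32
G :  0  1  2  0  1  2  0  1  2  3  4  0  1  2  0  1  2  0  1  2  3  4  0  1  2  0  1  2  0  1  2  3  4

4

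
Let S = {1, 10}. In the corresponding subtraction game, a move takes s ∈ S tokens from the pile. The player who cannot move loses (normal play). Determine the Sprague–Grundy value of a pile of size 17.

n :  0  1  2  3  4  5  6  7  8  9 10 11 12 13 14 15 16 17
G :  0  1  0  1  0  1  0  1  0  1  2  0  1  0  1  0  1  0

0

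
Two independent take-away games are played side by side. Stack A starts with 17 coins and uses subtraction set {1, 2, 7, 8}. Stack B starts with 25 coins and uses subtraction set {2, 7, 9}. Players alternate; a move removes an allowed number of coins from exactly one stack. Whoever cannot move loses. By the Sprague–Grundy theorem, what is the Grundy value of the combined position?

1

Stack A, S = {1, 2, 7, 8}:
G(0) = 0
G(1) = mex{0} = 1
G(2) = mex{1,0} = 2
G(3) = mex{2,1} = 0
G(4) = mex{0,2} = 1
G(5) = mex{1,0} = 2
G(6) = mex{2,1} = 0
G(7) = mex{0,2,0} = 1
G(8) = mex{1,0,1,0} = 2
G(9) = mex{2,1,2,1} = 0
G(10) = mex{0,2,0,2} = 1
G(11) = mex{1,0,1,0} = 2
G(12) = mex{2,1,2,1} = 0
G(13) = mex{0,2,0,2} = 1
G(14) = mex{1,0,1,0} = 2
G(15) = mex{2,1,2,1} = 0
G(16) = mex{0,2,0,2} = 1
G(17) = mex{1,0,1,0} = 2
G_A(17) = 2.
Stack B, S = {2, 7, 9}:
G(0) = 0
G(1) = mex{} = 0
G(2) = mex{0} = 1
G(3) = mex{0} = 1
G(4) = mex{1} = 0
G(5) = mex{1} = 0
G(6) = mex{0} = 1
G(7) = mex{0,0} = 1
G(8) = mex{1,0} = 2
G(9) = mex{1,1,0} = 2
G(10) = mex{2,1,0} = 3
G(11) = mex{2,0,1} = 3
G(12) = mex{3,0,1} = 2
G(13) = mex{3,1,0} = 2
G(14) = mex{2,1,0} = 3
G(15) = mex{2,2,1} = 0
G(16) = mex{3,2,1} = 0
G(17) = mex{0,3,2} = 1
G(18) = mex{0,3,2} = 1
G(19) = mex{1,2,3} = 0
G(20) = mex{1,2,3} = 0
G(21) = mex{0,3,2} = 1
G(22) = mex{0,0,2} = 1
G(23) = mex{1,0,3} = 2
G(24) = mex{1,1,0} = 2
G(25) = mex{2,1,0} = 3
G_B(25) = 3.
Combined Grundy value = 2 ⊕ 3 = 1.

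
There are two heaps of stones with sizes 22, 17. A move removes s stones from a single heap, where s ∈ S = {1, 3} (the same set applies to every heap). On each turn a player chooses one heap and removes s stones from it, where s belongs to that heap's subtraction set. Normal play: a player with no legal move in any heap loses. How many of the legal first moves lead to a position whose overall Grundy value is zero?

All heaps use S = {1, 3}:
G(0) = 0
G(1) = mex{0} = 1
G(2) = mex{1} = 0
G(3) = mex{0,0} = 1
G(4) = mex{1,1} = 0
G(5) = mex{0,0} = 1
G(6) = mex{1,1} = 0
G(7) = mex{0,0} = 1
G(8) = mex{1,1} = 0
G(9) = mex{0,0} = 1
G(10) = mex{1,1} = 0
G(11) = mex{0,0} = 1
G(12) = mex{1,1} = 0
G(13) = mex{0,0} = 1
G(14) = mex{1,1} = 0
G(15) = mex{0,0} = 1
G(16) = mex{1,1} = 0
G(17) = mex{0,0} = 1
G(18) = mex{1,1} = 0
G(19) = mex{0,0} = 1
G(20) = mex{1,1} = 0
G(21) = mex{0,0} = 1
G(22) = mex{1,1} = 0
Heap A: G(22) = 0.
Heap B: G(17) = 1.
Combined Grundy value = 0 ⊕ 1 = 1.
A winning move leaves total XOR = 0, i.e. changes one component's Grundy value g to g ⊕ X where X is the current total.
Heap A: need g' = 0⊕1 = 1. Options: 22−1→G=1, 22−3→G=1. Hits: 2.
Heap B: need g' = 1⊕1 = 0. Options: 17−1→G=0, 17−3→G=0. Hits: 2.

4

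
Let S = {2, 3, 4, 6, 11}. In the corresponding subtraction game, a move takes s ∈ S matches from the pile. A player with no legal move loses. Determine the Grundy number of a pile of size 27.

1

n :  0  1  2  3  4  5  6  7  8  9 10 11 12 13 14 15 16 17 18 19 20 21 22 23 24 25 26 27
G :  0  0  1  1  2  2  3  3  0  0  1  1  2  2  3  3  0  0  1  1  2  2  3  3  0  0  1  1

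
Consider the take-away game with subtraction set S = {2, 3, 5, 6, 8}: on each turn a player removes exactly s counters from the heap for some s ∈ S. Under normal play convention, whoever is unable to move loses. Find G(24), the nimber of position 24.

2

n :  0  1  2  3  4  5  6  7  8  9 10 11 12 13 14 15 16 17 18 19 20 21 22 23 24
G :  0  0  1  1  2  2  3  3  4  4  0  0  1  1  2  2  3  3  4  4  0  0  1  1  2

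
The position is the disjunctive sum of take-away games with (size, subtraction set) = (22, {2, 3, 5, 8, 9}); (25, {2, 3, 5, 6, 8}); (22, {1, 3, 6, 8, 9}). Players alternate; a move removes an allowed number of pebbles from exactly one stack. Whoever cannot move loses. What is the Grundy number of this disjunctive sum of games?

2

Stack A, S = {2, 3, 5, 8, 9}:
G(0) = 0
G(1) = mex{} = 0
G(2) = mex{0} = 1
G(3) = mex{0,0} = 1
G(4) = mex{1,0} = 2
G(5) = mex{1,1,0} = 2
G(6) = mex{2,1,0} = 3
G(7) = mex{2,2,1} = 0
G(8) = mex{3,2,1,0} = 4
G(9) = mex{0,3,2,0,0} = 1
G(10) = mex{4,0,2,1,0} = 3
G(11) = mex{1,4,3,1,1} = 0
G(12) = mex{3,1,0,2,1} = 4
G(13) = mex{0,3,4,2,2} = 1
G(14) = mex{4,0,1,3,2} = 5
G(15) = mex{1,4,3,0,3} = 2
G(16) = mex{5,1,0,4,0} = 2
G(17) = mex{2,5,4,1,4} = 0
G(18) = mex{2,2,1,3,1} = 0
G(19) = mex{0,2,5,0,3} = 1
G(20) = mex{0,0,2,4,0} = 1
G(21) = mex{1,0,2,1,4} = 3
G(22) = mex{1,1,0,5,1} = 2
G_A(22) = 2.
Stack B, S = {2, 3, 5, 6, 8}:
G(0) = 0
G(1) = mex{} = 0
G(2) = mex{0} = 1
G(3) = mex{0,0} = 1
G(4) = mex{1,0} = 2
G(5) = mex{1,1,0} = 2
G(6) = mex{2,1,0,0} = 3
G(7) = mex{2,2,1,0} = 3
G(8) = mex{3,2,1,1,0} = 4
G(9) = mex{3,3,2,1,0} = 4
G(10) = mex{4,3,2,2,1} = 0
G(11) = mex{4,4,3,2,1} = 0
G(12) = mex{0,4,3,3,2} = 1
G(13) = mex{0,0,4,3,2} = 1
G(14) = mex{1,0,4,4,3} = 2
G(15) = mex{1,1,0,4,3} = 2
G(16) = mex{2,1,0,0,4} = 3
G(17) = mex{2,2,1,0,4} = 3
G(18) = mex{3,2,1,1,0} = 4
G(19) = mex{3,3,2,1,0} = 4
G(20) = mex{4,3,2,2,1} = 0
G(21) = mex{4,4,3,2,1} = 0
G(22) = mex{0,4,3,3,2} = 1
G(23) = mex{0,0,4,3,2} = 1
G(24) = mex{1,0,4,4,3} = 2
G(25) = mex{1,1,0,4,3} = 2
G_B(25) = 2.
Stack C, S = {1, 3, 6, 8, 9}:
n :  0  1  2  3  4  5  6  7  8  9 10 11 12 13 14 15 16 17 18 19 20 21 22
G :  0  1  0  1  0  1  2  3  2  3  2  3  4  5  0  1  0  1  0  1  2  3  2
G_C(22) = 2.
Combined Grundy value = 2 ⊕ 2 ⊕ 2 = 2.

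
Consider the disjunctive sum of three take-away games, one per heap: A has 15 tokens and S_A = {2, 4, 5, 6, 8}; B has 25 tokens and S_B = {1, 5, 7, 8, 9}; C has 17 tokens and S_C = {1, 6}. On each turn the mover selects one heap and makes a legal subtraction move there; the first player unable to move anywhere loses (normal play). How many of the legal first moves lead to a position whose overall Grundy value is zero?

0

Heap A, S = {2, 4, 5, 6, 8}:
G(0) = 0
G(1) = mex{} = 0
G(2) = mex{0} = 1
G(3) = mex{0} = 1
G(4) = mex{1,0} = 2
G(5) = mex{1,0,0} = 2
G(6) = mex{2,1,0,0} = 3
G(7) = mex{2,1,1,0} = 3
G(8) = mex{3,2,1,1,0} = 4
G(9) = mex{3,2,2,1,0} = 4
G(10) = mex{4,3,2,2,1} = 0
G(11) = mex{4,3,3,2,1} = 0
G(12) = mex{0,4,3,3,2} = 1
G(13) = mex{0,4,4,3,2} = 1
G(14) = mex{1,0,4,4,3} = 2
G(15) = mex{1,0,0,4,3} = 2
G_A(15) = 2.
Heap B, S = {1, 5, 7, 8, 9}:
n :  0  1  2  3  4  5  6  7  8  9 10 11 12 13 14 15 16 17 18 19 20 21 22 23 24 25
G :  0  1  0  1  0  1  0  1  2  3  2  3  2  3  2  3  0  1  0  1  0  1  0  1  2  3
G_B(25) = 3.
Heap C, S = {1, 6}:
n :  0  1  2  3  4  5  6  7  8  9 10 11 12 13 14 15 16 17
G :  0  1  0  1  0  1  2  0  1  0  1  0  1  2  0  1  0  1
G_C(17) = 1.
Combined Grundy value = 2 ⊕ 3 ⊕ 1 = 0.
A winning move leaves total XOR = 0, i.e. changes one component's Grundy value g to g ⊕ X where X is the current total.
Heap A: target g' = 2⊕0 = 2, but every legal move changes the Grundy value (mex property), so 0 moves.
Heap B: target g' = 3⊕0 = 3, but every legal move changes the Grundy value (mex property), so 0 moves.
Heap C: target g' = 1⊕0 = 1, but every legal move changes the Grundy value (mex property), so 0 moves.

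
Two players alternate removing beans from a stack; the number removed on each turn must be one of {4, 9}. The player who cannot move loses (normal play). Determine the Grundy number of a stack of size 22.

G(0) = 0
G(1) = mex{} = 0
G(2) = mex{} = 0
G(3) = mex{} = 0
G(4) = mex{0} = 1
G(5) = mex{0} = 1
G(6) = mex{0} = 1
G(7) = mex{0} = 1
G(8) = mex{1} = 0
G(9) = mex{1,0} = 2
G(10) = mex{1,0} = 2
G(11) = mex{1,0} = 2
G(12) = mex{0,0} = 1
G(13) = mex{2,1} = 0
G(14) = mex{2,1} = 0
G(15) = mex{2,1} = 0
G(16) = mex{1,1} = 0
G(17) = mex{0,0} = 1
G(18) = mex{0,2} = 1
G(19) = mex{0,2} = 1
G(20) = mex{0,2} = 1
G(21) = mex{1,1} = 0
G(22) = mex{1,0} = 2

2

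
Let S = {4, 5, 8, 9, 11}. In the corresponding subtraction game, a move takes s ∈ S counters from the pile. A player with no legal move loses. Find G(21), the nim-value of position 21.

G(0) = 0
G(1) = mex{} = 0
G(2) = mex{} = 0
G(3) = mex{} = 0
G(4) = mex{0} = 1
G(5) = mex{0,0} = 1
G(6) = mex{0,0} = 1
G(7) = mex{0,0} = 1
G(8) = mex{1,0,0} = 2
G(9) = mex{1,1,0,0} = 2
G(10) = mex{1,1,0,0} = 2
G(11) = mex{1,1,0,0,0} = 2
G(12) = mex{2,1,1,0,0} = 3
G(13) = mex{2,2,1,1,0} = 3
G(14) = mex{2,2,1,1,0} = 3
G(15) = mex{2,2,1,1,1} = 0
G(16) = mex{3,2,2,1,1} = 0
G(17) = mex{3,3,2,2,1} = 0
G(18) = mex{3,3,2,2,1} = 0
G(19) = mex{0,3,2,2,2} = 1
G(20) = mex{0,0,3,2,2} = 1
G(21) = mex{0,0,3,3,2} = 1

1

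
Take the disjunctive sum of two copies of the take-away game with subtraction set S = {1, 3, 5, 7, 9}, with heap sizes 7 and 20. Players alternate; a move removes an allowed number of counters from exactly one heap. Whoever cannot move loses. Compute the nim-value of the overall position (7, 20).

1

All heaps use S = {1, 3, 5, 7, 9}:
G(0) = 0
G(1) = mex{0} = 1
G(2) = mex{1} = 0
G(3) = mex{0,0} = 1
G(4) = mex{1,1} = 0
G(5) = mex{0,0,0} = 1
G(6) = mex{1,1,1} = 0
G(7) = mex{0,0,0,0} = 1
G(8) = mex{1,1,1,1} = 0
G(9) = mex{0,0,0,0,0} = 1
G(10) = mex{1,1,1,1,1} = 0
G(11) = mex{0,0,0,0,0} = 1
G(12) = mex{1,1,1,1,1} = 0
G(13) = mex{0,0,0,0,0} = 1
G(14) = mex{1,1,1,1,1} = 0
G(15) = mex{0,0,0,0,0} = 1
G(16) = mex{1,1,1,1,1} = 0
G(17) = mex{0,0,0,0,0} = 1
G(18) = mex{1,1,1,1,1} = 0
G(19) = mex{0,0,0,0,0} = 1
G(20) = mex{1,1,1,1,1} = 0
Heap A: G(7) = 1.
Heap B: G(20) = 0.
Combined Grundy value = 1 ⊕ 0 = 1.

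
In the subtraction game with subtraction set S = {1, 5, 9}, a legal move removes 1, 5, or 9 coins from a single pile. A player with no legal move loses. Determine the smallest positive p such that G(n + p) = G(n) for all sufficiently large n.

2

G(0) = 0
G(1) = mex{0} = 1
G(2) = mex{1} = 0
G(3) = mex{0} = 1
G(4) = mex{1} = 0
G(5) = mex{0,0} = 1
G(6) = mex{1,1} = 0
G(7) = mex{0,0} = 1
G(8) = mex{1,1} = 0
G(9) = mex{0,0,0} = 1
G(10) = mex{1,1,1} = 0
G(11) = mex{0,0,0} = 1
G(12) = mex{1,1,1} = 0
G(13) = mex{0,0,0} = 1
G(14) = mex{1,1,1} = 0
G(n+2) = G(n) holds for n = 0,…,8 (a full window of length max(S) = 9), so the sequence is purely periodic with period 2.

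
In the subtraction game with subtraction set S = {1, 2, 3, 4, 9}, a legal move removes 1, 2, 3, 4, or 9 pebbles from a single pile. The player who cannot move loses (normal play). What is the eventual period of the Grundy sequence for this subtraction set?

5

n :  0  1  2  3  4  5  6  7  8  9 10 11 12 13 14 15
G :  0  1  2  3  4  0  1  2  3  4  0  1  2  3  4  0
G(n+5) = G(n) holds for n = 0,…,8 (a full window of length max(S) = 9), so the sequence is purely periodic with period 5.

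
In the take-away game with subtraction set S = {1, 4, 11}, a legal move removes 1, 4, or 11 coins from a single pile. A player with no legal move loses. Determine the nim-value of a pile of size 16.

G(0) = 0
G(1) = mex{0} = 1
G(2) = mex{1} = 0
G(3) = mex{0} = 1
G(4) = mex{1,0} = 2
G(5) = mex{2,1} = 0
G(6) = mex{0,0} = 1
G(7) = mex{1,1} = 0
G(8) = mex{0,2} = 1
G(9) = mex{1,0} = 2
G(10) = mex{2,1} = 0
G(11) = mex{0,0,0} = 1
G(12) = mex{1,1,1} = 0
G(13) = mex{0,2,0} = 1
G(14) = mex{1,0,1} = 2
G(15) = mex{2,1,2} = 0
G(16) = mex{0,0,0} = 1

1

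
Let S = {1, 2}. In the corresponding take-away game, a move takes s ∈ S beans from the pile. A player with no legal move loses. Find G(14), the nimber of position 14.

n :  0  1  2  3  4  5  6  7  8  9 10 11 12 13 14
G :  0  1  2  0  1  2  0  1  2  0  1  2  0  1  2

2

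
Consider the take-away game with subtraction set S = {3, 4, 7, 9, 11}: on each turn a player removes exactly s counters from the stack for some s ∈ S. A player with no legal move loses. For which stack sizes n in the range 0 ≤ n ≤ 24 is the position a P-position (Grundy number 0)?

n :  0  1  2  3  4  5  6  7  8  9 10 11 12 13 14 15 16 17 18 19 20 21 22 23 24
G :  0  0  0  1  1  1  2  2  2  3  3  3  4  4  0  0  0  1  1  1  2  2  2  3  3
P-positions are exactly the n with G(n) = 0.

0, 1, 2, 14, 15, 16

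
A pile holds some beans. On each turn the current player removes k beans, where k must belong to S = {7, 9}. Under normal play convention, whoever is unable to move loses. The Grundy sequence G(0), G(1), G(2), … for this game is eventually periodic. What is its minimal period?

G(0) = 0
G(1) = mex{} = 0
G(2) = mex{} = 0
G(3) = mex{} = 0
G(4) = mex{} = 0
G(5) = mex{} = 0
G(6) = mex{} = 0
G(7) = mex{0} = 1
G(8) = mex{0} = 1
G(9) = mex{0,0} = 1
G(10) = mex{0,0} = 1
G(11) = mex{0,0} = 1
G(12) = mex{0,0} = 1
G(13) = mex{0,0} = 1
G(14) = mex{1,0} = 2
G(15) = mex{1,0} = 2
G(16) = mex{1,1} = 0
G(17) = mex{1,1} = 0
G(18) = mex{1,1} = 0
G(19) = mex{1,1} = 0
G(20) = mex{1,1} = 0
G(21) = mex{2,1} = 0
G(22) = mex{2,1} = 0
G(23) = mex{0,2} = 1
G(24) = mex{0,2} = 1
G(25) = mex{0,0} = 1
G(26) = mex{0,0} = 1
G(27) = mex{0,0} = 1
G(28) = mex{0,0} = 1
G(29) = mex{0,0} = 1
G(30) = mex{1,0} = 2
G(31) = mex{1,0} = 2
G(32) = mex{1,1} = 0
G(33) = mex{1,1} = 0
G(n+16) = G(n) holds for n = 0,…,8 (a full window of length max(S) = 9), so the sequence is purely periodic with period 16.

16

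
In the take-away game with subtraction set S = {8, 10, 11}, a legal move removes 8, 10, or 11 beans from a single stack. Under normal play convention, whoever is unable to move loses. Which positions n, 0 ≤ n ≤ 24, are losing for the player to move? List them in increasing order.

0, 1, 2, 3, 4, 5, 6, 7, 19, 20, 21, 22, 23, 24

G(0) = 0
G(1) = mex{} = 0
G(2) = mex{} = 0
G(3) = mex{} = 0
G(4) = mex{} = 0
G(5) = mex{} = 0
G(6) = mex{} = 0
G(7) = mex{} = 0
G(8) = mex{0} = 1
G(9) = mex{0} = 1
G(10) = mex{0,0} = 1
G(11) = mex{0,0,0} = 1
G(12) = mex{0,0,0} = 1
G(13) = mex{0,0,0} = 1
G(14) = mex{0,0,0} = 1
G(15) = mex{0,0,0} = 1
G(16) = mex{1,0,0} = 2
G(17) = mex{1,0,0} = 2
G(18) = mex{1,1,0} = 2
G(19) = mex{1,1,1} = 0
G(20) = mex{1,1,1} = 0
G(21) = mex{1,1,1} = 0
G(22) = mex{1,1,1} = 0
G(23) = mex{1,1,1} = 0
G(24) = mex{2,1,1} = 0
P-positions are exactly the n with G(n) = 0.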